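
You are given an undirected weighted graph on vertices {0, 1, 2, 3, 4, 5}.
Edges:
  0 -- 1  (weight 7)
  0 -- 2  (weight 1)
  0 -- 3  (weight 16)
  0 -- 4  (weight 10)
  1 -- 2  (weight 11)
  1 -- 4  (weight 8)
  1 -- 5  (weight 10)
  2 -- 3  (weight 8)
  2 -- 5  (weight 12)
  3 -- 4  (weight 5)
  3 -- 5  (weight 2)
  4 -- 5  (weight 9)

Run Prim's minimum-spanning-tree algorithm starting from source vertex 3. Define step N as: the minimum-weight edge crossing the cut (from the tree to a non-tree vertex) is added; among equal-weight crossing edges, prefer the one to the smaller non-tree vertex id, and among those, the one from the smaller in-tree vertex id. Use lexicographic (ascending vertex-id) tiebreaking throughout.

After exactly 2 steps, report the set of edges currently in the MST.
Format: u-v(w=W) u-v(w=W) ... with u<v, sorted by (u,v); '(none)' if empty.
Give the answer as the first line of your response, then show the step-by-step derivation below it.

3-4(w=5) 3-5(w=2)

step 1: add edge 3-5 (w=2); MST = {3-5(w=2)}
step 2: add edge 3-4 (w=5); MST = {3-4(w=5) 3-5(w=2)}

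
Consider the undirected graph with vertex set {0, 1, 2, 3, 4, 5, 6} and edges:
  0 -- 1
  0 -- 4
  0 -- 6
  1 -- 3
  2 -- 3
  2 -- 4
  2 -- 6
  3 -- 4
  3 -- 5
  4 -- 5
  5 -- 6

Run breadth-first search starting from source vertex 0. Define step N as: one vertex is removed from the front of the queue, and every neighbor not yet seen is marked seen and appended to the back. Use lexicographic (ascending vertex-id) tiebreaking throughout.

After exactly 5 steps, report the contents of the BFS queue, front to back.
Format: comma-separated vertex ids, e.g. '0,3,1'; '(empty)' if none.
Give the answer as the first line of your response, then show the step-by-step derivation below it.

2,5

step 1: dequeue 0; queue=[1,4,6]; order=0
step 2: dequeue 1; queue=[4,6,3]; order=0,1
step 3: dequeue 4; queue=[6,3,2,5]; order=0,1,4
step 4: dequeue 6; queue=[3,2,5]; order=0,1,4,6
step 5: dequeue 3; queue=[2,5]; order=0,1,4,6,3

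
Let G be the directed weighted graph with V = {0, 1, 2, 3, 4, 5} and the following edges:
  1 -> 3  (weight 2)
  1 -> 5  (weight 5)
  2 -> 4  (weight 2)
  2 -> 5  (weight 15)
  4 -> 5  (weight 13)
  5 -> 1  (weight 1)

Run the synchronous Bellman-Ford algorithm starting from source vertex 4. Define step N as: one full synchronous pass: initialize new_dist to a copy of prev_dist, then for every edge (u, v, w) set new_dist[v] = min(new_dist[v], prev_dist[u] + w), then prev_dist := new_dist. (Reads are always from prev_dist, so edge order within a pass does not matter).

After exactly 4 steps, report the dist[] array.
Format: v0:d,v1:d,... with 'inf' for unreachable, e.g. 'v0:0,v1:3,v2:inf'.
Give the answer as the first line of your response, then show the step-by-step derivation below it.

v0:inf,v1:14,v2:inf,v3:16,v4:0,v5:13

step 1: dist = v0:inf,v1:inf,v2:inf,v3:inf,v4:0,v5:13
step 2: dist = v0:inf,v1:14,v2:inf,v3:inf,v4:0,v5:13
step 3: dist = v0:inf,v1:14,v2:inf,v3:16,v4:0,v5:13
step 4: dist = v0:inf,v1:14,v2:inf,v3:16,v4:0,v5:13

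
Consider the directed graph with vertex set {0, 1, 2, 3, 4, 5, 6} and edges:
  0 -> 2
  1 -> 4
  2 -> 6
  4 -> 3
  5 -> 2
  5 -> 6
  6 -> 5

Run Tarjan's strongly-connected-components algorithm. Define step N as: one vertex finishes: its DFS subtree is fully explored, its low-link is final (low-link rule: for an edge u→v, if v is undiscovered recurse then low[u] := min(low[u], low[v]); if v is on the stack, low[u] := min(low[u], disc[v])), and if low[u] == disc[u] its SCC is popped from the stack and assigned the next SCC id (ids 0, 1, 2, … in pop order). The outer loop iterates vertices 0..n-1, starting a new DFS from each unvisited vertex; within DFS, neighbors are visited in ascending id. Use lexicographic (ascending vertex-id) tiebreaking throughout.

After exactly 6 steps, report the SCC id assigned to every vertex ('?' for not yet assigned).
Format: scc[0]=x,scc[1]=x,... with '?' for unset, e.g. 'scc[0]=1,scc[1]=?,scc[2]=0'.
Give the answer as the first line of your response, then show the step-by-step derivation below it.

scc[0]=1,scc[1]=?,scc[2]=0,scc[3]=2,scc[4]=3,scc[5]=0,scc[6]=0

step 1: low=(low[0]=0,low[1]=?,low[2]=1,low[3]=?,low[4]=?,low[5]=1,low[6]=2); scc=(scc[0]=?,scc[1]=?,scc[2]=?,scc[3]=?,scc[4]=?,scc[5]=?,scc[6]=?)
step 2: low=(low[0]=0,low[1]=?,low[2]=1,low[3]=?,low[4]=?,low[5]=1,low[6]=1); scc=(scc[0]=?,scc[1]=?,scc[2]=?,scc[3]=?,scc[4]=?,scc[5]=?,scc[6]=?)
step 3: low=(low[0]=0,low[1]=?,low[2]=1,low[3]=?,low[4]=?,low[5]=1,low[6]=1); scc=(scc[0]=?,scc[1]=?,scc[2]=0,scc[3]=?,scc[4]=?,scc[5]=0,scc[6]=0)
step 4: low=(low[0]=0,low[1]=?,low[2]=1,low[3]=?,low[4]=?,low[5]=1,low[6]=1); scc=(scc[0]=1,scc[1]=?,scc[2]=0,scc[3]=?,scc[4]=?,scc[5]=0,scc[6]=0)
step 5: low=(low[0]=0,low[1]=4,low[2]=1,low[3]=6,low[4]=5,low[5]=1,low[6]=1); scc=(scc[0]=1,scc[1]=?,scc[2]=0,scc[3]=2,scc[4]=?,scc[5]=0,scc[6]=0)
step 6: low=(low[0]=0,low[1]=4,low[2]=1,low[3]=6,low[4]=5,low[5]=1,low[6]=1); scc=(scc[0]=1,scc[1]=?,scc[2]=0,scc[3]=2,scc[4]=3,scc[5]=0,scc[6]=0)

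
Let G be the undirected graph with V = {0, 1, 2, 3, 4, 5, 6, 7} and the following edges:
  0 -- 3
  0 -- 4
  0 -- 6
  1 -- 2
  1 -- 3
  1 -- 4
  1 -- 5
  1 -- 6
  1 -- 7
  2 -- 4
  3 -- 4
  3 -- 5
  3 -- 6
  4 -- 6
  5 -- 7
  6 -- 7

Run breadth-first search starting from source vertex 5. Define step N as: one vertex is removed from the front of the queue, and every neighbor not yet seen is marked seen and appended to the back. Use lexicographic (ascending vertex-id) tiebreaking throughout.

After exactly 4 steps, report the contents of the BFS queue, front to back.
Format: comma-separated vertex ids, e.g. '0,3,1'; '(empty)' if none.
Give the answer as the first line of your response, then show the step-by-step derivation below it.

2,4,6,0

step 1: dequeue 5; queue=[1,3,7]; order=5
step 2: dequeue 1; queue=[3,7,2,4,6]; order=5,1
step 3: dequeue 3; queue=[7,2,4,6,0]; order=5,1,3
step 4: dequeue 7; queue=[2,4,6,0]; order=5,1,3,7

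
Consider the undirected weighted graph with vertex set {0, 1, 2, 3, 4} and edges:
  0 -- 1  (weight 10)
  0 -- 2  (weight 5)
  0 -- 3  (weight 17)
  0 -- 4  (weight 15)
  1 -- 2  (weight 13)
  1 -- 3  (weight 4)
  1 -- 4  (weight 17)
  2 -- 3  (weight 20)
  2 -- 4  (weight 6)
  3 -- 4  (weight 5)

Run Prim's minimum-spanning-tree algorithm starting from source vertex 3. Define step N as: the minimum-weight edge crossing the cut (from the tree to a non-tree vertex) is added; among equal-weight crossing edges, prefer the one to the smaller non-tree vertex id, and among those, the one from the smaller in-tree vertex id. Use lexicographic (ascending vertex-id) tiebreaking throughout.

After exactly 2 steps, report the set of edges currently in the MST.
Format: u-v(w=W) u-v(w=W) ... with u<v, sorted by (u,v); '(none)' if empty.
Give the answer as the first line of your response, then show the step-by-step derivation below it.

1-3(w=4) 3-4(w=5)

step 1: add edge 1-3 (w=4); MST = {1-3(w=4)}
step 2: add edge 3-4 (w=5); MST = {1-3(w=4) 3-4(w=5)}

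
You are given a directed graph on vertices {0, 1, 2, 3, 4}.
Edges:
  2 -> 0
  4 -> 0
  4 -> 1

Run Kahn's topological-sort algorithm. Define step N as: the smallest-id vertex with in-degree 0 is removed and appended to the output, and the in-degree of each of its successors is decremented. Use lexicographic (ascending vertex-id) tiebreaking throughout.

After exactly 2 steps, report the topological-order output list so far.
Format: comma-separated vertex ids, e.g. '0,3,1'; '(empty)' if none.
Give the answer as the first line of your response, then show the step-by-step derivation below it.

2,3

step 1: output 2; order=[2]; indeg=(1,1,0,0,0)
step 2: output 3; order=[2,3]; indeg=(1,1,0,0,0)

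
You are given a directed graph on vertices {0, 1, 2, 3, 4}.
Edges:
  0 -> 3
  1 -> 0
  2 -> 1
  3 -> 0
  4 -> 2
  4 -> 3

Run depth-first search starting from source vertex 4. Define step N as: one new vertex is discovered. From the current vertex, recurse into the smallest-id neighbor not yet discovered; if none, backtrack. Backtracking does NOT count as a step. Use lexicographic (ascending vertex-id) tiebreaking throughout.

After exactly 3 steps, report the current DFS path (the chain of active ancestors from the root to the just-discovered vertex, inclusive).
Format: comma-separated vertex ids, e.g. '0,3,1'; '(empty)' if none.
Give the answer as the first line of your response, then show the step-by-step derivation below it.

4,2,1

step 1: discover 4; path=4; order=4
step 2: discover 2; path=4>2; order=4,2
step 3: discover 1; path=4>2>1; order=4,2,1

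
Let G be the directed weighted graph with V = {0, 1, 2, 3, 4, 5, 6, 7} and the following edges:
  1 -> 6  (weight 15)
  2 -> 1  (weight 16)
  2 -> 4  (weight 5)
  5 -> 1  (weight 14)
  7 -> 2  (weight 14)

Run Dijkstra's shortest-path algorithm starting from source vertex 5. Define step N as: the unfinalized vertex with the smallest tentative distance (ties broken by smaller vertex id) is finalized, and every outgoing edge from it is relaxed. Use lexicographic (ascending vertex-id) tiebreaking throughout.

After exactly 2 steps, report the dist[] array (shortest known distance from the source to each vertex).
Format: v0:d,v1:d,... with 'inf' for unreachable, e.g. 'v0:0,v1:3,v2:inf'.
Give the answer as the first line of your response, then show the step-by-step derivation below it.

v0:inf,v1:14,v2:inf,v3:inf,v4:inf,v5:0,v6:29,v7:inf

step 1: dist = v0:inf,v1:14,v2:inf,v3:inf,v4:inf,v5:0,v6:inf,v7:inf
step 2: dist = v0:inf,v1:14,v2:inf,v3:inf,v4:inf,v5:0,v6:29,v7:inf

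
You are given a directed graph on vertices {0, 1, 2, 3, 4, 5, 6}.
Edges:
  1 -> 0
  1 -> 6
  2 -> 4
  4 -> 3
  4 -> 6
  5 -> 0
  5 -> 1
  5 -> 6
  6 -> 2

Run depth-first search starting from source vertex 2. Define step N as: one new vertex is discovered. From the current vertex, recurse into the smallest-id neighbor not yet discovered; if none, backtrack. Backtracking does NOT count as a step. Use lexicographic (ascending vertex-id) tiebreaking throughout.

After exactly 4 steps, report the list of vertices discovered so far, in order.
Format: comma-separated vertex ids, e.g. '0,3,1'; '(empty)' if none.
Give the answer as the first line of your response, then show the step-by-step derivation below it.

2,4,3,6

step 1: discover 2; path=2; order=2
step 2: discover 4; path=2>4; order=2,4
step 3: discover 3; path=2>4>3; order=2,4,3
step 4: discover 6; path=2>4>6; order=2,4,3,6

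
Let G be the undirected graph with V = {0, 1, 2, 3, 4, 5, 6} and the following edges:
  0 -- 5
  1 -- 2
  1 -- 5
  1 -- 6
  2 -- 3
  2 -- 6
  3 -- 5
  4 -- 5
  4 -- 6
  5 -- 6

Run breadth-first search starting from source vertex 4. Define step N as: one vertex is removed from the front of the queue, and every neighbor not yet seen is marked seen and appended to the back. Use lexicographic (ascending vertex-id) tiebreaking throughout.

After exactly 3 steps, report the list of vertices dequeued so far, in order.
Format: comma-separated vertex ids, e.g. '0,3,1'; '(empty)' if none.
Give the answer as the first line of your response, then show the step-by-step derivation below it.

4,5,6

step 1: dequeue 4; queue=[5,6]; order=4
step 2: dequeue 5; queue=[6,0,1,3]; order=4,5
step 3: dequeue 6; queue=[0,1,3,2]; order=4,5,6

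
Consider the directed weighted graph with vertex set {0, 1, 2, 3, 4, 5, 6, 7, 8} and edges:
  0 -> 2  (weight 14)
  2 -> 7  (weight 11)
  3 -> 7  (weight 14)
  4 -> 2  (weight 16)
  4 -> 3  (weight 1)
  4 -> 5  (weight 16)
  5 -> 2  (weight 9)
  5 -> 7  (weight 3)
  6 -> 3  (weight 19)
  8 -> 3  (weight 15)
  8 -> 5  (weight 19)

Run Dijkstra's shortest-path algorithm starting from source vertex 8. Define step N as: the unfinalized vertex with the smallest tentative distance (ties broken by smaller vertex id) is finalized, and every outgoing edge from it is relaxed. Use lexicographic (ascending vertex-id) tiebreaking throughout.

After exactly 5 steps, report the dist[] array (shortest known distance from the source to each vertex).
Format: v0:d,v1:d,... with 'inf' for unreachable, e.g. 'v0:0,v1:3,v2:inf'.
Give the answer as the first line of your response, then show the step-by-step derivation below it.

v0:inf,v1:inf,v2:28,v3:15,v4:inf,v5:19,v6:inf,v7:22,v8:0

step 1: dist = v0:inf,v1:inf,v2:inf,v3:15,v4:inf,v5:19,v6:inf,v7:inf,v8:0
step 2: dist = v0:inf,v1:inf,v2:inf,v3:15,v4:inf,v5:19,v6:inf,v7:29,v8:0
step 3: dist = v0:inf,v1:inf,v2:28,v3:15,v4:inf,v5:19,v6:inf,v7:22,v8:0
step 4: dist = v0:inf,v1:inf,v2:28,v3:15,v4:inf,v5:19,v6:inf,v7:22,v8:0
step 5: dist = v0:inf,v1:inf,v2:28,v3:15,v4:inf,v5:19,v6:inf,v7:22,v8:0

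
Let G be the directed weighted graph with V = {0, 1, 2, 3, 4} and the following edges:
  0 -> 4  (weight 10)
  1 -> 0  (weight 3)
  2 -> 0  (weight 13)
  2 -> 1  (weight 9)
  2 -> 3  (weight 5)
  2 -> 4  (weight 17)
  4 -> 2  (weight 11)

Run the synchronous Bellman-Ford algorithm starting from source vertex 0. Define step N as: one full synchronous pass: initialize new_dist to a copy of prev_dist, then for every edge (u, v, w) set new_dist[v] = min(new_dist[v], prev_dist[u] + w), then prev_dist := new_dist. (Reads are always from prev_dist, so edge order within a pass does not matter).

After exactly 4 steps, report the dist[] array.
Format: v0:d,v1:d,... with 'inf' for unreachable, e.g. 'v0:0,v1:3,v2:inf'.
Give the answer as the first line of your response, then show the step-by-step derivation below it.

v0:0,v1:30,v2:21,v3:26,v4:10

step 1: dist = v0:0,v1:inf,v2:inf,v3:inf,v4:10
step 2: dist = v0:0,v1:inf,v2:21,v3:inf,v4:10
step 3: dist = v0:0,v1:30,v2:21,v3:26,v4:10
step 4: dist = v0:0,v1:30,v2:21,v3:26,v4:10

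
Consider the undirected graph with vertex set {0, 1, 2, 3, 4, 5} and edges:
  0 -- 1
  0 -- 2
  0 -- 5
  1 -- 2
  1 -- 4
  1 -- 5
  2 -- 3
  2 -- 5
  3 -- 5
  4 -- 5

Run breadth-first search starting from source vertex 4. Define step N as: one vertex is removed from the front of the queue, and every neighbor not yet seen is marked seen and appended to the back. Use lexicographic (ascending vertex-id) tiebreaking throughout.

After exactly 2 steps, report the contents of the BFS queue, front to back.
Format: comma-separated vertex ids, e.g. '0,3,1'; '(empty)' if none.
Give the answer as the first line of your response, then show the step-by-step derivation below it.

5,0,2

step 1: dequeue 4; queue=[1,5]; order=4
step 2: dequeue 1; queue=[5,0,2]; order=4,1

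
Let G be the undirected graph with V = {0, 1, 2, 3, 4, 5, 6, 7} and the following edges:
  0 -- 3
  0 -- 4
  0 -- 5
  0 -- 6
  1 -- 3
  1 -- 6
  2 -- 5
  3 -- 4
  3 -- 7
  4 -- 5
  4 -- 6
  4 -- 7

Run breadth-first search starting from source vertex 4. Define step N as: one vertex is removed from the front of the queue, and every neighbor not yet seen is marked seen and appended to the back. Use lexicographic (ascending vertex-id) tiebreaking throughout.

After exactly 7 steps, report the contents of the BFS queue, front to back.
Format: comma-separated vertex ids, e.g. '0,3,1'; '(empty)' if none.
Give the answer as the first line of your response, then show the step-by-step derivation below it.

2

step 1: dequeue 4; queue=[0,3,5,6,7]; order=4
step 2: dequeue 0; queue=[3,5,6,7]; order=4,0
step 3: dequeue 3; queue=[5,6,7,1]; order=4,0,3
step 4: dequeue 5; queue=[6,7,1,2]; order=4,0,3,5
step 5: dequeue 6; queue=[7,1,2]; order=4,0,3,5,6
step 6: dequeue 7; queue=[1,2]; order=4,0,3,5,6,7
step 7: dequeue 1; queue=[2]; order=4,0,3,5,6,7,1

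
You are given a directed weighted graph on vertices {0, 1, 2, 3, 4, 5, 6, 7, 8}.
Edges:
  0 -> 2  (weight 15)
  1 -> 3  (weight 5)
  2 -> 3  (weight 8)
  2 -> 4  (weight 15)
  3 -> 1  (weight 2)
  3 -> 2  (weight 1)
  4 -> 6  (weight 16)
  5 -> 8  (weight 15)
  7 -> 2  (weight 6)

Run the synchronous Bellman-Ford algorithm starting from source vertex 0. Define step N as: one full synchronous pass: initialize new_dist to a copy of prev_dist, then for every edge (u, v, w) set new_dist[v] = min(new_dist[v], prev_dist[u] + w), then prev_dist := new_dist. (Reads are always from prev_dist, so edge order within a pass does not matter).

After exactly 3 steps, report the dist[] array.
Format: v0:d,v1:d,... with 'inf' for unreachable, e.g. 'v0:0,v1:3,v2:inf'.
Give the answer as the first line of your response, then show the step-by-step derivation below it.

v0:0,v1:25,v2:15,v3:23,v4:30,v5:inf,v6:46,v7:inf,v8:inf

step 1: dist = v0:0,v1:inf,v2:15,v3:inf,v4:inf,v5:inf,v6:inf,v7:inf,v8:inf
step 2: dist = v0:0,v1:inf,v2:15,v3:23,v4:30,v5:inf,v6:inf,v7:inf,v8:inf
step 3: dist = v0:0,v1:25,v2:15,v3:23,v4:30,v5:inf,v6:46,v7:inf,v8:inf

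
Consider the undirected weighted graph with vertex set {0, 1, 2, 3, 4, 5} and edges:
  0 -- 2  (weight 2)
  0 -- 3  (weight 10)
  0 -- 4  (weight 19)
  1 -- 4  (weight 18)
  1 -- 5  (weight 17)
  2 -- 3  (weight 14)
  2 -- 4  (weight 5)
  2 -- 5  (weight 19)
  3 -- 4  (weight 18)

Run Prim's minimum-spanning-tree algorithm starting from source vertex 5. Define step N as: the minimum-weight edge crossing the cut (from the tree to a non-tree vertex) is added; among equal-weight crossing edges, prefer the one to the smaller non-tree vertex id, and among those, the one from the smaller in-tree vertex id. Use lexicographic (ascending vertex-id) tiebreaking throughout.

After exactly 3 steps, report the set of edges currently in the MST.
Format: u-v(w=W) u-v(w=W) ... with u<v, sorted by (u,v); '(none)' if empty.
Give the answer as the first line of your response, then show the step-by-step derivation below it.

1-4(w=18) 1-5(w=17) 2-4(w=5)

step 1: add edge 1-5 (w=17); MST = {1-5(w=17)}
step 2: add edge 1-4 (w=18); MST = {1-4(w=18) 1-5(w=17)}
step 3: add edge 2-4 (w=5); MST = {1-4(w=18) 1-5(w=17) 2-4(w=5)}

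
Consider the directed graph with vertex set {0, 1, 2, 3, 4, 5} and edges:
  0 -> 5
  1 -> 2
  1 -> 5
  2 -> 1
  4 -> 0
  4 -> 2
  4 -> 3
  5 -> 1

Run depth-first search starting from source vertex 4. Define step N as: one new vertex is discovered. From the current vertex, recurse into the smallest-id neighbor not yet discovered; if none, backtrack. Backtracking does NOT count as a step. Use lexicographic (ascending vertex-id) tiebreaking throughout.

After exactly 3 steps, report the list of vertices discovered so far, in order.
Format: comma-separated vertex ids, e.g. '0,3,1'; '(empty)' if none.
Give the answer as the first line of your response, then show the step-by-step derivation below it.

4,0,5

step 1: discover 4; path=4; order=4
step 2: discover 0; path=4>0; order=4,0
step 3: discover 5; path=4>0>5; order=4,0,5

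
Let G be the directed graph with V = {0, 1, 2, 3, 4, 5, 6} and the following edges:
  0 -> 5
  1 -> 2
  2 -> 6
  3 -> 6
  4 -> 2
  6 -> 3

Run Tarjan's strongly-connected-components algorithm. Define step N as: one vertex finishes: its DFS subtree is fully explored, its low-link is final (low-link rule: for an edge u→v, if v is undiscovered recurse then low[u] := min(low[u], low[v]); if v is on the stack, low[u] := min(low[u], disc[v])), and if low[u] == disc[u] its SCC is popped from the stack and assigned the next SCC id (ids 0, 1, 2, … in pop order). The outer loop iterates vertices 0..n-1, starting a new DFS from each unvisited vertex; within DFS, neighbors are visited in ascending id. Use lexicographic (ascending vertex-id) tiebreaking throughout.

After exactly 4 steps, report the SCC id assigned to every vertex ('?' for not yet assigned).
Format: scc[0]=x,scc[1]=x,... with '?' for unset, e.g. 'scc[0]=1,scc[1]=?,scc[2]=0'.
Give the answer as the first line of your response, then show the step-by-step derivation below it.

scc[0]=1,scc[1]=?,scc[2]=?,scc[3]=2,scc[4]=?,scc[5]=0,scc[6]=2

step 1: low=(low[0]=0,low[1]=?,low[2]=?,low[3]=?,low[4]=?,low[5]=1,low[6]=?); scc=(scc[0]=?,scc[1]=?,scc[2]=?,scc[3]=?,scc[4]=?,scc[5]=0,scc[6]=?)
step 2: low=(low[0]=0,low[1]=?,low[2]=?,low[3]=?,low[4]=?,low[5]=1,low[6]=?); scc=(scc[0]=1,scc[1]=?,scc[2]=?,scc[3]=?,scc[4]=?,scc[5]=0,scc[6]=?)
step 3: low=(low[0]=0,low[1]=2,low[2]=3,low[3]=4,low[4]=?,low[5]=1,low[6]=4); scc=(scc[0]=1,scc[1]=?,scc[2]=?,scc[3]=?,scc[4]=?,scc[5]=0,scc[6]=?)
step 4: low=(low[0]=0,low[1]=2,low[2]=3,low[3]=4,low[4]=?,low[5]=1,low[6]=4); scc=(scc[0]=1,scc[1]=?,scc[2]=?,scc[3]=2,scc[4]=?,scc[5]=0,scc[6]=2)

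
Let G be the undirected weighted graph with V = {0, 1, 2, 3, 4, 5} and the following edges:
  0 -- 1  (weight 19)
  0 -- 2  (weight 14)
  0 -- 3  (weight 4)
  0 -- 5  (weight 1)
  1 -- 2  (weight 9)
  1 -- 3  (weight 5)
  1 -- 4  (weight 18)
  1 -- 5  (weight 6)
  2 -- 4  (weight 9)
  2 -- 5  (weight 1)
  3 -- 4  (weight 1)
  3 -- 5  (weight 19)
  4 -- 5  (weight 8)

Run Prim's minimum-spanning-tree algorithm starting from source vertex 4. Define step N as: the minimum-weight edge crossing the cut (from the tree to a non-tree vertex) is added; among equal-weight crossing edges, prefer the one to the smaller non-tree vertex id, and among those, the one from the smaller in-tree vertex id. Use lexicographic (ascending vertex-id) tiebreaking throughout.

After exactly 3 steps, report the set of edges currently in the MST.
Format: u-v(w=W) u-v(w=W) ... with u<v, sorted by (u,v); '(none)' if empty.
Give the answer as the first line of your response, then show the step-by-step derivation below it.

0-3(w=4) 0-5(w=1) 3-4(w=1)

step 1: add edge 3-4 (w=1); MST = {3-4(w=1)}
step 2: add edge 0-3 (w=4); MST = {0-3(w=4) 3-4(w=1)}
step 3: add edge 0-5 (w=1); MST = {0-3(w=4) 0-5(w=1) 3-4(w=1)}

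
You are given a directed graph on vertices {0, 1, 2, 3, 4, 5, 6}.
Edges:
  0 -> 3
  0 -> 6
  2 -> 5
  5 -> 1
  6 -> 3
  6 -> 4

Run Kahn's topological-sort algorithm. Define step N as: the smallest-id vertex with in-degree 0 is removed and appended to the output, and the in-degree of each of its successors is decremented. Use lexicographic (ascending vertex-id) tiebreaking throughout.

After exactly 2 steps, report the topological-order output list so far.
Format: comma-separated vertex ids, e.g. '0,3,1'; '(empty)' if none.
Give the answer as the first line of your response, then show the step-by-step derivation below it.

0,2

step 1: output 0; order=[0]; indeg=(0,1,0,1,1,1,0)
step 2: output 2; order=[0,2]; indeg=(0,1,0,1,1,0,0)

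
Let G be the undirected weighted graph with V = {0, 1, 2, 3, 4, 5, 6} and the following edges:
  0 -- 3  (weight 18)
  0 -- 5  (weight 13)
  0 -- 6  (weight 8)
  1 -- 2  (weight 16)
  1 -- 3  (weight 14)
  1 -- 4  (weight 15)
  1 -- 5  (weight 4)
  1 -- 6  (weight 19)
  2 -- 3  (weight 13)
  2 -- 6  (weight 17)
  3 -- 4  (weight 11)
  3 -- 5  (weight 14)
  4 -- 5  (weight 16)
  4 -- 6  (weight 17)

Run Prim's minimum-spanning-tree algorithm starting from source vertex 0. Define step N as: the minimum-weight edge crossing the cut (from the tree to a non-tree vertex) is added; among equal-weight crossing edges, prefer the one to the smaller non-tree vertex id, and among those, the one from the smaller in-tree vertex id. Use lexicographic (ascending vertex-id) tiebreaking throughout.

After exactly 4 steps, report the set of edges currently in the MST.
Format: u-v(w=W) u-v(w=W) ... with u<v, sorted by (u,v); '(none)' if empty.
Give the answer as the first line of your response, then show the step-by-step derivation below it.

0-5(w=13) 0-6(w=8) 1-3(w=14) 1-5(w=4)

step 1: add edge 0-6 (w=8); MST = {0-6(w=8)}
step 2: add edge 0-5 (w=13); MST = {0-5(w=13) 0-6(w=8)}
step 3: add edge 1-5 (w=4); MST = {0-5(w=13) 0-6(w=8) 1-5(w=4)}
step 4: add edge 1-3 (w=14); MST = {0-5(w=13) 0-6(w=8) 1-3(w=14) 1-5(w=4)}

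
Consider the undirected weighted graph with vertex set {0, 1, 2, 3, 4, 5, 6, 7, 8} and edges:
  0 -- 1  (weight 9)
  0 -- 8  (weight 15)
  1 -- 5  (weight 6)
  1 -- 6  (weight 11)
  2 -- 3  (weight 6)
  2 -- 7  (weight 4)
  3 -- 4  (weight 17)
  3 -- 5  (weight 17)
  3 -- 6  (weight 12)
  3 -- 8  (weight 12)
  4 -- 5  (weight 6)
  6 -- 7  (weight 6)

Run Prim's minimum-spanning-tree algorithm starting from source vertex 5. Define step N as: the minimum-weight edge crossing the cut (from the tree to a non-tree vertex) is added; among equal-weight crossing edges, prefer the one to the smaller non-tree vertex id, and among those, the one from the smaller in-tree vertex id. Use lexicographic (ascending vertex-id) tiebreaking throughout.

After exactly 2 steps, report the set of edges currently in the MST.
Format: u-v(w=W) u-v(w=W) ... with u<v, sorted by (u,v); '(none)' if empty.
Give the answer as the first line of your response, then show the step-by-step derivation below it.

1-5(w=6) 4-5(w=6)

step 1: add edge 1-5 (w=6); MST = {1-5(w=6)}
step 2: add edge 4-5 (w=6); MST = {1-5(w=6) 4-5(w=6)}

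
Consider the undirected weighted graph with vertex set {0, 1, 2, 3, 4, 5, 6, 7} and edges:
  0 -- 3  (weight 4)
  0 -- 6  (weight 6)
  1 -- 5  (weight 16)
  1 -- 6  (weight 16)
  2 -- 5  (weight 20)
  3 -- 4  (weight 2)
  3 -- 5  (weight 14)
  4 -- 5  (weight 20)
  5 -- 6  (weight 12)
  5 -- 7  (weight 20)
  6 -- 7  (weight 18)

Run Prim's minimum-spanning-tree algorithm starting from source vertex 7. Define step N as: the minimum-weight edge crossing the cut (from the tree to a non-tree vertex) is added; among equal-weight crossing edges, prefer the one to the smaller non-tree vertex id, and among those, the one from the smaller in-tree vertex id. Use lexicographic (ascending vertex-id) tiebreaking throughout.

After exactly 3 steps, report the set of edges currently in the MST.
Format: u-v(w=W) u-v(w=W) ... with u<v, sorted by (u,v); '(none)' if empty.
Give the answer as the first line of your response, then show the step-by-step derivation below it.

0-3(w=4) 0-6(w=6) 6-7(w=18)

step 1: add edge 6-7 (w=18); MST = {6-7(w=18)}
step 2: add edge 0-6 (w=6); MST = {0-6(w=6) 6-7(w=18)}
step 3: add edge 0-3 (w=4); MST = {0-3(w=4) 0-6(w=6) 6-7(w=18)}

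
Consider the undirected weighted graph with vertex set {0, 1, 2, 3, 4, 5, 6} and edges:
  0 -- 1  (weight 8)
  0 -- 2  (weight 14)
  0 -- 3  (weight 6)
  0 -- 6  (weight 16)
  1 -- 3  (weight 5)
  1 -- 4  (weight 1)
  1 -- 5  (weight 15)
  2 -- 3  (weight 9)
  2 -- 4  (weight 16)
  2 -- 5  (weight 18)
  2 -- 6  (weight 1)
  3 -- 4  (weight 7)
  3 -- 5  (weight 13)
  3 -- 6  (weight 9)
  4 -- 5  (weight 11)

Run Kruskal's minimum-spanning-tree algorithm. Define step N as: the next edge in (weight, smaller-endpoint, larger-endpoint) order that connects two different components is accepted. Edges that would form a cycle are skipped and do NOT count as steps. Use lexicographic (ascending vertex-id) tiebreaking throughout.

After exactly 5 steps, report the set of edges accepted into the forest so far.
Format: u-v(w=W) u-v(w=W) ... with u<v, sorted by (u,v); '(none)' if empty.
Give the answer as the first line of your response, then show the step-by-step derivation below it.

0-3(w=6) 1-3(w=5) 1-4(w=1) 2-3(w=9) 2-6(w=1)

step 1: add edge 1-4 (w=1); MST = {1-4(w=1)}
step 2: add edge 2-6 (w=1); MST = {1-4(w=1) 2-6(w=1)}
step 3: add edge 1-3 (w=5); MST = {1-3(w=5) 1-4(w=1) 2-6(w=1)}
step 4: add edge 0-3 (w=6); MST = {0-3(w=6) 1-3(w=5) 1-4(w=1) 2-6(w=1)}
step 5: add edge 2-3 (w=9); MST = {0-3(w=6) 1-3(w=5) 1-4(w=1) 2-3(w=9) 2-6(w=1)}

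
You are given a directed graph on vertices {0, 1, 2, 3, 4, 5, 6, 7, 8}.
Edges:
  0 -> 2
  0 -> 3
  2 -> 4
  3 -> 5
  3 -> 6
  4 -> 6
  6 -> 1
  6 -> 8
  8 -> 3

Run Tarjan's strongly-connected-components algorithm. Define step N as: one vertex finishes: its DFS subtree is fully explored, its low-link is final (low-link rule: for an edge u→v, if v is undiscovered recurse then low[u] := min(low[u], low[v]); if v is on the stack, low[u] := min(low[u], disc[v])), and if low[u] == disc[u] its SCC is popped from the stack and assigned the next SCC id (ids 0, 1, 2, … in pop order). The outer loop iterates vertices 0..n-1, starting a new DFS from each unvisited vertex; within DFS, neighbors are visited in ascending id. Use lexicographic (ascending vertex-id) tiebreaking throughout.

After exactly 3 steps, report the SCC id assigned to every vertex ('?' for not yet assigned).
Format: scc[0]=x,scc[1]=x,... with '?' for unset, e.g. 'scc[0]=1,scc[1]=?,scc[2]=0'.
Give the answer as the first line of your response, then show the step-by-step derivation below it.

scc[0]=?,scc[1]=0,scc[2]=?,scc[3]=?,scc[4]=?,scc[5]=1,scc[6]=?,scc[7]=?,scc[8]=?

step 1: low=(low[0]=0,low[1]=4,low[2]=1,low[3]=?,low[4]=2,low[5]=?,low[6]=3,low[7]=?,low[8]=?); scc=(scc[0]=?,scc[1]=0,scc[2]=?,scc[3]=?,scc[4]=?,scc[5]=?,scc[6]=?,scc[7]=?,scc[8]=?)
step 2: low=(low[0]=0,low[1]=4,low[2]=1,low[3]=6,low[4]=2,low[5]=7,low[6]=3,low[7]=?,low[8]=5); scc=(scc[0]=?,scc[1]=0,scc[2]=?,scc[3]=?,scc[4]=?,scc[5]=1,scc[6]=?,scc[7]=?,scc[8]=?)
step 3: low=(low[0]=0,low[1]=4,low[2]=1,low[3]=3,low[4]=2,low[5]=7,low[6]=3,low[7]=?,low[8]=5); scc=(scc[0]=?,scc[1]=0,scc[2]=?,scc[3]=?,scc[4]=?,scc[5]=1,scc[6]=?,scc[7]=?,scc[8]=?)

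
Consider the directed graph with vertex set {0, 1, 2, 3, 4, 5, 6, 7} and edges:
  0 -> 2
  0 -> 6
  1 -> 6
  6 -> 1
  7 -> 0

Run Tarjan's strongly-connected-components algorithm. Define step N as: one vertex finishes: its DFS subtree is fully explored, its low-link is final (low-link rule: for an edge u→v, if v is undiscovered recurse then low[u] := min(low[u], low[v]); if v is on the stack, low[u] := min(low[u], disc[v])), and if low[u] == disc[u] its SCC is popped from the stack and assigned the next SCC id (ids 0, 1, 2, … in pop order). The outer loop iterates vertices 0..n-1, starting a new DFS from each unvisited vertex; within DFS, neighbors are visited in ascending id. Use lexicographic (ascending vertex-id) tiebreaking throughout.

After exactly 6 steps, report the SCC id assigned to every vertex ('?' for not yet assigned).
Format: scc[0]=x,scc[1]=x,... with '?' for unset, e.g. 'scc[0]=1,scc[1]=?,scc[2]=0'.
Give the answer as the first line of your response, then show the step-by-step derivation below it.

scc[0]=2,scc[1]=1,scc[2]=0,scc[3]=3,scc[4]=4,scc[5]=?,scc[6]=1,scc[7]=?

step 1: low=(low[0]=0,low[1]=?,low[2]=1,low[3]=?,low[4]=?,low[5]=?,low[6]=?,low[7]=?); scc=(scc[0]=?,scc[1]=?,scc[2]=0,scc[3]=?,scc[4]=?,scc[5]=?,scc[6]=?,scc[7]=?)
step 2: low=(low[0]=0,low[1]=2,low[2]=1,low[3]=?,low[4]=?,low[5]=?,low[6]=2,low[7]=?); scc=(scc[0]=?,scc[1]=?,scc[2]=0,scc[3]=?,scc[4]=?,scc[5]=?,scc[6]=?,scc[7]=?)
step 3: low=(low[0]=0,low[1]=2,low[2]=1,low[3]=?,low[4]=?,low[5]=?,low[6]=2,low[7]=?); scc=(scc[0]=?,scc[1]=1,scc[2]=0,scc[3]=?,scc[4]=?,scc[5]=?,scc[6]=1,scc[7]=?)
step 4: low=(low[0]=0,low[1]=2,low[2]=1,low[3]=?,low[4]=?,low[5]=?,low[6]=2,low[7]=?); scc=(scc[0]=2,scc[1]=1,scc[2]=0,scc[3]=?,scc[4]=?,scc[5]=?,scc[6]=1,scc[7]=?)
step 5: low=(low[0]=0,low[1]=2,low[2]=1,low[3]=4,low[4]=?,low[5]=?,low[6]=2,low[7]=?); scc=(scc[0]=2,scc[1]=1,scc[2]=0,scc[3]=3,scc[4]=?,scc[5]=?,scc[6]=1,scc[7]=?)
step 6: low=(low[0]=0,low[1]=2,low[2]=1,low[3]=4,low[4]=5,low[5]=?,low[6]=2,low[7]=?); scc=(scc[0]=2,scc[1]=1,scc[2]=0,scc[3]=3,scc[4]=4,scc[5]=?,scc[6]=1,scc[7]=?)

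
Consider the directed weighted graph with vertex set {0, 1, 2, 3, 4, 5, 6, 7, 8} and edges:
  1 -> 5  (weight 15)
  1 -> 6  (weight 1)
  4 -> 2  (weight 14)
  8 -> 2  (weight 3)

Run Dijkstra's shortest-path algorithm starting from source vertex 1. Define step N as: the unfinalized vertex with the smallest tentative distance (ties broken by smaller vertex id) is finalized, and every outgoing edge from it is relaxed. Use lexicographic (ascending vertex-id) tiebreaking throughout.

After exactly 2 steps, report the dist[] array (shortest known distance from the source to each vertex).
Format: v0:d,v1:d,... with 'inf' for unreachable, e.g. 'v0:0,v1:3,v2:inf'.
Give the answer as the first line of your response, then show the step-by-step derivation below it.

v0:inf,v1:0,v2:inf,v3:inf,v4:inf,v5:15,v6:1,v7:inf,v8:inf

step 1: dist = v0:inf,v1:0,v2:inf,v3:inf,v4:inf,v5:15,v6:1,v7:inf,v8:inf
step 2: dist = v0:inf,v1:0,v2:inf,v3:inf,v4:inf,v5:15,v6:1,v7:inf,v8:inf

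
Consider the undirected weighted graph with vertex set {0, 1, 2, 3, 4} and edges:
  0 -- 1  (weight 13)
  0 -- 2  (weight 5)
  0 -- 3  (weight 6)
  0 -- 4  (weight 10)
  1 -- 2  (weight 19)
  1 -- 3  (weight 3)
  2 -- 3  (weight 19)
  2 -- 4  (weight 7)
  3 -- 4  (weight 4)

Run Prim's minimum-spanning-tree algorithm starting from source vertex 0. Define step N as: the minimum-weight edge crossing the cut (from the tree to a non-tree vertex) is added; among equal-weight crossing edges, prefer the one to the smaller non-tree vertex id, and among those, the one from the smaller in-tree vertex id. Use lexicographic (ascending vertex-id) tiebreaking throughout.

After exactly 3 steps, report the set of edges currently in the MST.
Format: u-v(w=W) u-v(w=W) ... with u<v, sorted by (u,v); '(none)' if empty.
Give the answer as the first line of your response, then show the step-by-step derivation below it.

0-2(w=5) 0-3(w=6) 1-3(w=3)

step 1: add edge 0-2 (w=5); MST = {0-2(w=5)}
step 2: add edge 0-3 (w=6); MST = {0-2(w=5) 0-3(w=6)}
step 3: add edge 1-3 (w=3); MST = {0-2(w=5) 0-3(w=6) 1-3(w=3)}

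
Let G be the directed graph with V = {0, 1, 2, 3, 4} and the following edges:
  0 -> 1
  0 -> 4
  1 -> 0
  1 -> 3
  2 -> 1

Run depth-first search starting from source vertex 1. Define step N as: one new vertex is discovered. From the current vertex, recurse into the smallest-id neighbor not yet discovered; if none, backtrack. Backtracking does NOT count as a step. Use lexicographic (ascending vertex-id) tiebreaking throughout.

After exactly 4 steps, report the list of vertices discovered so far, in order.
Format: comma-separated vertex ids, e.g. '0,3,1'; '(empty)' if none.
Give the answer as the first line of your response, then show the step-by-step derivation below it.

1,0,4,3

step 1: discover 1; path=1; order=1
step 2: discover 0; path=1>0; order=1,0
step 3: discover 4; path=1>0>4; order=1,0,4
step 4: discover 3; path=1>3; order=1,0,4,3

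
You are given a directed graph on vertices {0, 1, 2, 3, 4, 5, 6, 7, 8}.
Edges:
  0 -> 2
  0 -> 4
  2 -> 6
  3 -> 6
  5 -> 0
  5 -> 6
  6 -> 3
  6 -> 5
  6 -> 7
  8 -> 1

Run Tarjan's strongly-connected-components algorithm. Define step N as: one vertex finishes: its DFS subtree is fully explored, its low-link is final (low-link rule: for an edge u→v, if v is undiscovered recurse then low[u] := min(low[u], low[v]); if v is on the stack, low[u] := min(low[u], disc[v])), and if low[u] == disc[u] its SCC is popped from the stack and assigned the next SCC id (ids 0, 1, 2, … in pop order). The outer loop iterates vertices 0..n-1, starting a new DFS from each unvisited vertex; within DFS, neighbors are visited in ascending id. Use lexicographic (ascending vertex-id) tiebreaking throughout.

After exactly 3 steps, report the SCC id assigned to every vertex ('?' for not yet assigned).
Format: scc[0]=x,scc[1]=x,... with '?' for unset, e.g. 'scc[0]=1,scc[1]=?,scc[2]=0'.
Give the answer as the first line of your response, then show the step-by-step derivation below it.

scc[0]=?,scc[1]=?,scc[2]=?,scc[3]=?,scc[4]=?,scc[5]=?,scc[6]=?,scc[7]=0,scc[8]=?

step 1: low=(low[0]=0,low[1]=?,low[2]=1,low[3]=2,low[4]=?,low[5]=?,low[6]=2,low[7]=?,low[8]=?); scc=(scc[0]=?,scc[1]=?,scc[2]=?,scc[3]=?,scc[4]=?,scc[5]=?,scc[6]=?,scc[7]=?,scc[8]=?)
step 2: low=(low[0]=0,low[1]=?,low[2]=1,low[3]=2,low[4]=?,low[5]=0,low[6]=2,low[7]=?,low[8]=?); scc=(scc[0]=?,scc[1]=?,scc[2]=?,scc[3]=?,scc[4]=?,scc[5]=?,scc[6]=?,scc[7]=?,scc[8]=?)
step 3: low=(low[0]=0,low[1]=?,low[2]=1,low[3]=2,low[4]=?,low[5]=0,low[6]=0,low[7]=5,low[8]=?); scc=(scc[0]=?,scc[1]=?,scc[2]=?,scc[3]=?,scc[4]=?,scc[5]=?,scc[6]=?,scc[7]=0,scc[8]=?)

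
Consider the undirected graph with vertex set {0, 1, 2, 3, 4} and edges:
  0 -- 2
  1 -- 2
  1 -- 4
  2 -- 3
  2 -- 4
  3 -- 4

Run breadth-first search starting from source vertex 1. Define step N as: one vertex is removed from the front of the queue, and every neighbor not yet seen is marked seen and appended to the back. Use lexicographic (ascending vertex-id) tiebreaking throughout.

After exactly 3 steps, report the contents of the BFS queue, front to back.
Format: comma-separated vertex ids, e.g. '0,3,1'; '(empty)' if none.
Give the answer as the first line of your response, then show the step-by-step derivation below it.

0,3

step 1: dequeue 1; queue=[2,4]; order=1
step 2: dequeue 2; queue=[4,0,3]; order=1,2
step 3: dequeue 4; queue=[0,3]; order=1,2,4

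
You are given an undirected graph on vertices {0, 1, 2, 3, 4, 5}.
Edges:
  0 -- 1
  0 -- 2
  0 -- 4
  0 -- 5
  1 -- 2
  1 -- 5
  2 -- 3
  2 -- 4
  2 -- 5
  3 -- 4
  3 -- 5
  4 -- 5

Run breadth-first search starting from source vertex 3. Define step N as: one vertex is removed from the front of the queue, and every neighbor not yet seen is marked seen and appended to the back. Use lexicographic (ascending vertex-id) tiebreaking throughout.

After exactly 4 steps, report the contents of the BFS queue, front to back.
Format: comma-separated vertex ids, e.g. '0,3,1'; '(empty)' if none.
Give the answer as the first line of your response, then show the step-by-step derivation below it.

0,1

step 1: dequeue 3; queue=[2,4,5]; order=3
step 2: dequeue 2; queue=[4,5,0,1]; order=3,2
step 3: dequeue 4; queue=[5,0,1]; order=3,2,4
step 4: dequeue 5; queue=[0,1]; order=3,2,4,5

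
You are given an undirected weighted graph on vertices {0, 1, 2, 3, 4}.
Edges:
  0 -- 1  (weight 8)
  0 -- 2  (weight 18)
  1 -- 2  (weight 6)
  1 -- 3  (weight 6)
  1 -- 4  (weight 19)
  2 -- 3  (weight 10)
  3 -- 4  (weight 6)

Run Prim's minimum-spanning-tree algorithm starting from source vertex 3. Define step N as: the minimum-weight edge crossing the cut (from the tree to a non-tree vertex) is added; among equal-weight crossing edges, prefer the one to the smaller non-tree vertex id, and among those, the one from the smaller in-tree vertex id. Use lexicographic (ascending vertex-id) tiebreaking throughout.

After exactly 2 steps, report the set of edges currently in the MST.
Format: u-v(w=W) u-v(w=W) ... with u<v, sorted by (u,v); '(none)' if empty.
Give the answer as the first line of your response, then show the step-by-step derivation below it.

1-2(w=6) 1-3(w=6)

step 1: add edge 1-3 (w=6); MST = {1-3(w=6)}
step 2: add edge 1-2 (w=6); MST = {1-2(w=6) 1-3(w=6)}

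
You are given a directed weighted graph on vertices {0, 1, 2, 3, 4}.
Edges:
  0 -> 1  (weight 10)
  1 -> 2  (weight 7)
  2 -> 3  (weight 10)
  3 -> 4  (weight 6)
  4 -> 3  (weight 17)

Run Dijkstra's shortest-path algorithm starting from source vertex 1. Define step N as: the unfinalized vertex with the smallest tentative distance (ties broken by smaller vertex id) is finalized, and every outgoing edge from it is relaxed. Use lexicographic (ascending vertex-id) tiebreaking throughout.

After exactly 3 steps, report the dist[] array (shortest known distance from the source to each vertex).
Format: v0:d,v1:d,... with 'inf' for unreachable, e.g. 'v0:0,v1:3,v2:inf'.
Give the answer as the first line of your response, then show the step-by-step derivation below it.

v0:inf,v1:0,v2:7,v3:17,v4:23

step 1: dist = v0:inf,v1:0,v2:7,v3:inf,v4:inf
step 2: dist = v0:inf,v1:0,v2:7,v3:17,v4:inf
step 3: dist = v0:inf,v1:0,v2:7,v3:17,v4:23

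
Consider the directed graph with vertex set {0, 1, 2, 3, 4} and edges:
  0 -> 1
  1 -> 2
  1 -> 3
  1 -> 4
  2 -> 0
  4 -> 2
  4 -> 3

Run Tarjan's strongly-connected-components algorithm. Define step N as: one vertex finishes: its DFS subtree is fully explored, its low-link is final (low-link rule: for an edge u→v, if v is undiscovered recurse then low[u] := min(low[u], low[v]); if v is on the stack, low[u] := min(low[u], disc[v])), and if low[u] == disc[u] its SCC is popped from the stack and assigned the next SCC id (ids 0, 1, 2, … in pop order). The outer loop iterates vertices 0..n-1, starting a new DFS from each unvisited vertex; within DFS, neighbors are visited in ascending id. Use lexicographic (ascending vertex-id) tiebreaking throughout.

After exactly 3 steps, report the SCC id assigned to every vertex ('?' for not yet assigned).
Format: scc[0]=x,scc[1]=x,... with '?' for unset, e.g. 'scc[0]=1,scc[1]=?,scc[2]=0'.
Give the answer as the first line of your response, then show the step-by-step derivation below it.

scc[0]=?,scc[1]=?,scc[2]=?,scc[3]=0,scc[4]=?

step 1: low=(low[0]=0,low[1]=1,low[2]=0,low[3]=?,low[4]=?); scc=(scc[0]=?,scc[1]=?,scc[2]=?,scc[3]=?,scc[4]=?)
step 2: low=(low[0]=0,low[1]=0,low[2]=0,low[3]=3,low[4]=?); scc=(scc[0]=?,scc[1]=?,scc[2]=?,scc[3]=0,scc[4]=?)
step 3: low=(low[0]=0,low[1]=0,low[2]=0,low[3]=3,low[4]=2); scc=(scc[0]=?,scc[1]=?,scc[2]=?,scc[3]=0,scc[4]=?)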